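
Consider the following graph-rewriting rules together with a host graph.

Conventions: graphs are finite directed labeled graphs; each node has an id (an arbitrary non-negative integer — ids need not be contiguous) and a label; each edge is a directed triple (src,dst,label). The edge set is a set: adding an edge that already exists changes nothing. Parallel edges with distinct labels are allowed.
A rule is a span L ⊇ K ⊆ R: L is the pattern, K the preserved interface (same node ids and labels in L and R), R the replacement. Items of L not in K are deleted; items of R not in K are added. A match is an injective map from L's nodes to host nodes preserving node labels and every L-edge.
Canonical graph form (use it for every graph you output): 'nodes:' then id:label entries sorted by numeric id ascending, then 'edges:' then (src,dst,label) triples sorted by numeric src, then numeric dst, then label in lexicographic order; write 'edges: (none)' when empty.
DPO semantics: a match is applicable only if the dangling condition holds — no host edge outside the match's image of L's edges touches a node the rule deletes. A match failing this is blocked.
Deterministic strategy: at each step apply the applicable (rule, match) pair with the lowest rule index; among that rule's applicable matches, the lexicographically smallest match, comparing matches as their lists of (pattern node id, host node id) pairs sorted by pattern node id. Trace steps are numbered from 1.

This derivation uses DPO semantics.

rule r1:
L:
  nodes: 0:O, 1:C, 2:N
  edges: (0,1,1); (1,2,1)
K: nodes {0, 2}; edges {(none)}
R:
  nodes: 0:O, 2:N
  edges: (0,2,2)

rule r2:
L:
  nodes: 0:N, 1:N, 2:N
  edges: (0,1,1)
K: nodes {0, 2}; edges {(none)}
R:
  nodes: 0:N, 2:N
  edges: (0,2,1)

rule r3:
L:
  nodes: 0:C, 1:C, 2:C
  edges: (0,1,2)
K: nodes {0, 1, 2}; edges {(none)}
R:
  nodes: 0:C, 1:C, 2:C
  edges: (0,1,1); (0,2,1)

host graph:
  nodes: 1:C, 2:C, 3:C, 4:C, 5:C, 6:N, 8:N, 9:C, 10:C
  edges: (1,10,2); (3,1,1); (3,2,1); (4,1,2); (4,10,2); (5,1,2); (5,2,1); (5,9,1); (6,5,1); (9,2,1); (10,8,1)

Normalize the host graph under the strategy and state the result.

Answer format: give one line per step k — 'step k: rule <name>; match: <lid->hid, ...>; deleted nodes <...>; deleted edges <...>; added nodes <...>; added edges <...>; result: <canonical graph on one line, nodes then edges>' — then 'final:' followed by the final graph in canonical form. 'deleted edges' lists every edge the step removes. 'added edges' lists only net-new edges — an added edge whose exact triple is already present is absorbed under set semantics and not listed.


step 1: rule r3; match: 0->1, 1->10, 2->2; deleted nodes (none); deleted edges (1,10,2); added nodes (none); added edges (1,2,1); (1,10,1); result: nodes: 1:C, 2:C, 3:C, 4:C, 5:C, 6:N, 8:N, 9:C, 10:C edges: (1,2,1); (1,10,1); (3,1,1); (3,2,1); (4,1,2); (4,10,2); (5,1,2); (5,2,1); (5,9,1); (6,5,1); (9,2,1); (10,8,1)
step 2: rule r3; match: 0->4, 1->1, 2->2; deleted nodes (none); deleted edges (4,1,2); added nodes (none); added edges (4,1,1); (4,2,1); result: nodes: 1:C, 2:C, 3:C, 4:C, 5:C, 6:N, 8:N, 9:C, 10:C edges: (1,2,1); (1,10,1); (3,1,1); (3,2,1); (4,1,1); (4,2,1); (4,10,2); (5,1,2); (5,2,1); (5,9,1); (6,5,1); (9,2,1); (10,8,1)
step 3: rule r3; match: 0->4, 1->10, 2->1; deleted nodes (none); deleted edges (4,10,2); added nodes (none); added edges (4,10,1); result: nodes: 1:C, 2:C, 3:C, 4:C, 5:C, 6:N, 8:N, 9:C, 10:C edges: (1,2,1); (1,10,1); (3,1,1); (3,2,1); (4,1,1); (4,2,1); (4,10,1); (5,1,2); (5,2,1); (5,9,1); (6,5,1); (9,2,1); (10,8,1)
step 4: rule r3; match: 0->5, 1->1, 2->2; deleted nodes (none); deleted edges (5,1,2); added nodes (none); added edges (5,1,1); result: nodes: 1:C, 2:C, 3:C, 4:C, 5:C, 6:N, 8:N, 9:C, 10:C edges: (1,2,1); (1,10,1); (3,1,1); (3,2,1); (4,1,1); (4,2,1); (4,10,1); (5,1,1); (5,2,1); (5,9,1); (6,5,1); (9,2,1); (10,8,1)
final:
nodes: 1:C, 2:C, 3:C, 4:C, 5:C, 6:N, 8:N, 9:C, 10:C
edges: (1,2,1); (1,10,1); (3,1,1); (3,2,1); (4,1,1); (4,2,1); (4,10,1); (5,1,1); (5,2,1); (5,9,1); (6,5,1); (9,2,1); (10,8,1)


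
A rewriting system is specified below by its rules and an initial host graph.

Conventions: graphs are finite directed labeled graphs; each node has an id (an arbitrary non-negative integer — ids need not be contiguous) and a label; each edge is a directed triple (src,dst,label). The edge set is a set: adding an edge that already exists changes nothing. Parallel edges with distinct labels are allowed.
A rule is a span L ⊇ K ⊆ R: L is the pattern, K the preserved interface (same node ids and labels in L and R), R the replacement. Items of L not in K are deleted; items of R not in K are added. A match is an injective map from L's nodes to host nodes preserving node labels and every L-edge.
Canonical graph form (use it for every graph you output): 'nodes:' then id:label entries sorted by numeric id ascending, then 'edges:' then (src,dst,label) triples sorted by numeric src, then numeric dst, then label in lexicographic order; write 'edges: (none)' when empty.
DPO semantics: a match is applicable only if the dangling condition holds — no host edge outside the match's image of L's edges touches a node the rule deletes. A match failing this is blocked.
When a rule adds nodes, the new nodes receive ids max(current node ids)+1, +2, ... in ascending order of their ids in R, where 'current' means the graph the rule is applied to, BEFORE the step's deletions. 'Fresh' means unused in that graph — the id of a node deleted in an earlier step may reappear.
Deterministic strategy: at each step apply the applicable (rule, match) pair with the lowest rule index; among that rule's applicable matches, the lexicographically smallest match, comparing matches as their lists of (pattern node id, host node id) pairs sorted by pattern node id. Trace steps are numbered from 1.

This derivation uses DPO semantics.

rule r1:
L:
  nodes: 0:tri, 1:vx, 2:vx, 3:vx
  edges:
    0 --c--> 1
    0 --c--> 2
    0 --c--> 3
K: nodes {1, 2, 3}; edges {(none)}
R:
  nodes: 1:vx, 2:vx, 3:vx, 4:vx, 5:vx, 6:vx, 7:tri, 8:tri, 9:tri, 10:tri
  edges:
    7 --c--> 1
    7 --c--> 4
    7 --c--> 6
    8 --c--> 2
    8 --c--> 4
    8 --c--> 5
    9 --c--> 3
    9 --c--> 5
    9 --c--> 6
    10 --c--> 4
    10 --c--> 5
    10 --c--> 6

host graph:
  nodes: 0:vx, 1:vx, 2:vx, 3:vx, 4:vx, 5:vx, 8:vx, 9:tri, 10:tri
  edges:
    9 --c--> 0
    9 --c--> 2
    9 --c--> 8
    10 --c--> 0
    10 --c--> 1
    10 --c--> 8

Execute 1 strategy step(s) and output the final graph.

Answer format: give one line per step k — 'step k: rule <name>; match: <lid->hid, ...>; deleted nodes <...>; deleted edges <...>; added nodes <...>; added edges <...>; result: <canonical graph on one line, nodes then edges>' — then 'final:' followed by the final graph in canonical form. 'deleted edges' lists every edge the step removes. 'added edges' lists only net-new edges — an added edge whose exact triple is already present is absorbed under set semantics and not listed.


step 1: rule r1; match: 0->9, 1->0, 2->2, 3->8; deleted nodes 9; deleted edges (9,0,c); (9,2,c); (9,8,c); added nodes 11, 12, 13, 14, 15, 16, 17; added edges (14,0,c); (14,11,c); (14,13,c); (15,2,c); (15,11,c); (15,12,c); (16,8,c); (16,12,c); (16,13,c); (17,11,c); (17,12,c); (17,13,c); result: nodes: 0:vx, 1:vx, 2:vx, 3:vx, 4:vx, 5:vx, 8:vx, 10:tri, 11:vx, 12:vx, 13:vx, 14:tri, 15:tri, 16:tri, 17:tri edges: (10,0,c); (10,1,c); (10,8,c); (14,0,c); (14,11,c); (14,13,c); (15,2,c); (15,11,c); (15,12,c); (16,8,c); (16,12,c); (16,13,c); (17,11,c); (17,12,c); (17,13,c)
final:
nodes: 0:vx, 1:vx, 2:vx, 3:vx, 4:vx, 5:vx, 8:vx, 10:tri, 11:vx, 12:vx, 13:vx, 14:tri, 15:tri, 16:tri, 17:tri
edges: (10,0,c); (10,1,c); (10,8,c); (14,0,c); (14,11,c); (14,13,c); (15,2,c); (15,11,c); (15,12,c); (16,8,c); (16,12,c); (16,13,c); (17,11,c); (17,12,c); (17,13,c)


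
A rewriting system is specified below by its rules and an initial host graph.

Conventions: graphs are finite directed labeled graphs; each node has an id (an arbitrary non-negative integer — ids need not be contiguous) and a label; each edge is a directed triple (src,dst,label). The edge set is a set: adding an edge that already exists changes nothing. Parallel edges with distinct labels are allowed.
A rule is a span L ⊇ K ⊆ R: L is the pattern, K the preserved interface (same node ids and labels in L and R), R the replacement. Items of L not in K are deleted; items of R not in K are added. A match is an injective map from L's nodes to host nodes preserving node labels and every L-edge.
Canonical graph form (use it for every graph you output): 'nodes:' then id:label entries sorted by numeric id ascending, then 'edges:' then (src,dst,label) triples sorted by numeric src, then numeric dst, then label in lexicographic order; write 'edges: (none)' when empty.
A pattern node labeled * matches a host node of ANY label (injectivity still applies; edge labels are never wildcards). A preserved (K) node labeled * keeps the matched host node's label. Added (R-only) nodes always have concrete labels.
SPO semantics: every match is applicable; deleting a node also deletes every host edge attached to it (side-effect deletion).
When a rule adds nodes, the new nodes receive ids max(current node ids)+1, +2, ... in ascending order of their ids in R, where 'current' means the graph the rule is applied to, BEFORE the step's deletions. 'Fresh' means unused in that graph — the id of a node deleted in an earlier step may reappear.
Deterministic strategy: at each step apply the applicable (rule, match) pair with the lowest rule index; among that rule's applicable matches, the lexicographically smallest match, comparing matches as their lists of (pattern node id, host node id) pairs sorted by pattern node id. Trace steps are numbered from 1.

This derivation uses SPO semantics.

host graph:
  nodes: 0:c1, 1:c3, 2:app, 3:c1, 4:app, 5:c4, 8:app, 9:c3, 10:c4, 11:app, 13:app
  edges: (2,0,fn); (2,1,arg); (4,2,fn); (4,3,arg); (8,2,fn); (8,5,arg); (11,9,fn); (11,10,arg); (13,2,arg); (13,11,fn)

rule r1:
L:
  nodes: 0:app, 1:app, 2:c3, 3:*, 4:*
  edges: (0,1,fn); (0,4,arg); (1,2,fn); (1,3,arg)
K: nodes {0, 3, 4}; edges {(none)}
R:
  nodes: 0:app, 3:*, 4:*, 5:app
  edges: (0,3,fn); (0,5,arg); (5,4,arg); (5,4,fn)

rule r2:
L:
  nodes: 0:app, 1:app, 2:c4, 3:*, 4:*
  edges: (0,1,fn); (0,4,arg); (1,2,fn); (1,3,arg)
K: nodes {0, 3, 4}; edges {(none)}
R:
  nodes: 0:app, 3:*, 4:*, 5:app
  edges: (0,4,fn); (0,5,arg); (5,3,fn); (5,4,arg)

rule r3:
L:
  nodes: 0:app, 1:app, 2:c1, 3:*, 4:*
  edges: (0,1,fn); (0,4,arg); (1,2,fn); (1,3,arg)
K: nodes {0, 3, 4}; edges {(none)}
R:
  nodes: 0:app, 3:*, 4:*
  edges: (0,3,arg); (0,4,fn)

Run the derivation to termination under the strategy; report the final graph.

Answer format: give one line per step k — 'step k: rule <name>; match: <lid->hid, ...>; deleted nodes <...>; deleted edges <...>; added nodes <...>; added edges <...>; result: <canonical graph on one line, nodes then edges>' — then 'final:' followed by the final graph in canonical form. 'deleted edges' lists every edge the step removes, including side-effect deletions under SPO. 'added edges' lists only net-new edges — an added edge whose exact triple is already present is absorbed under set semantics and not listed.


step 1: rule r1; match: 0->13, 1->11, 2->9, 3->10, 4->2; deleted nodes 9, 11; deleted edges (11,9,fn); (11,10,arg); (13,2,arg); (13,11,fn); added nodes 14; added edges (13,10,fn); (13,14,arg); (14,2,arg); (14,2,fn); result: nodes: 0:c1, 1:c3, 2:app, 3:c1, 4:app, 5:c4, 8:app, 10:c4, 13:app, 14:app edges: (2,0,fn); (2,1,arg); (4,2,fn); (4,3,arg); (8,2,fn); (8,5,arg); (13,10,fn); (13,14,arg); (14,2,arg); (14,2,fn)
step 2: rule r3; match: 0->4, 1->2, 2->0, 3->1, 4->3; deleted nodes 0, 2; deleted edges (2,0,fn); (2,1,arg); (4,2,fn); (4,3,arg); (8,2,fn); (14,2,arg); (14,2,fn); added nodes (none); added edges (4,1,arg); (4,3,fn); result: nodes: 1:c3, 3:c1, 4:app, 5:c4, 8:app, 10:c4, 13:app, 14:app edges: (4,1,arg); (4,3,fn); (8,5,arg); (13,10,fn); (13,14,arg)
final:
nodes: 1:c3, 3:c1, 4:app, 5:c4, 8:app, 10:c4, 13:app, 14:app
edges: (4,1,arg); (4,3,fn); (8,5,arg); (13,10,fn); (13,14,arg)


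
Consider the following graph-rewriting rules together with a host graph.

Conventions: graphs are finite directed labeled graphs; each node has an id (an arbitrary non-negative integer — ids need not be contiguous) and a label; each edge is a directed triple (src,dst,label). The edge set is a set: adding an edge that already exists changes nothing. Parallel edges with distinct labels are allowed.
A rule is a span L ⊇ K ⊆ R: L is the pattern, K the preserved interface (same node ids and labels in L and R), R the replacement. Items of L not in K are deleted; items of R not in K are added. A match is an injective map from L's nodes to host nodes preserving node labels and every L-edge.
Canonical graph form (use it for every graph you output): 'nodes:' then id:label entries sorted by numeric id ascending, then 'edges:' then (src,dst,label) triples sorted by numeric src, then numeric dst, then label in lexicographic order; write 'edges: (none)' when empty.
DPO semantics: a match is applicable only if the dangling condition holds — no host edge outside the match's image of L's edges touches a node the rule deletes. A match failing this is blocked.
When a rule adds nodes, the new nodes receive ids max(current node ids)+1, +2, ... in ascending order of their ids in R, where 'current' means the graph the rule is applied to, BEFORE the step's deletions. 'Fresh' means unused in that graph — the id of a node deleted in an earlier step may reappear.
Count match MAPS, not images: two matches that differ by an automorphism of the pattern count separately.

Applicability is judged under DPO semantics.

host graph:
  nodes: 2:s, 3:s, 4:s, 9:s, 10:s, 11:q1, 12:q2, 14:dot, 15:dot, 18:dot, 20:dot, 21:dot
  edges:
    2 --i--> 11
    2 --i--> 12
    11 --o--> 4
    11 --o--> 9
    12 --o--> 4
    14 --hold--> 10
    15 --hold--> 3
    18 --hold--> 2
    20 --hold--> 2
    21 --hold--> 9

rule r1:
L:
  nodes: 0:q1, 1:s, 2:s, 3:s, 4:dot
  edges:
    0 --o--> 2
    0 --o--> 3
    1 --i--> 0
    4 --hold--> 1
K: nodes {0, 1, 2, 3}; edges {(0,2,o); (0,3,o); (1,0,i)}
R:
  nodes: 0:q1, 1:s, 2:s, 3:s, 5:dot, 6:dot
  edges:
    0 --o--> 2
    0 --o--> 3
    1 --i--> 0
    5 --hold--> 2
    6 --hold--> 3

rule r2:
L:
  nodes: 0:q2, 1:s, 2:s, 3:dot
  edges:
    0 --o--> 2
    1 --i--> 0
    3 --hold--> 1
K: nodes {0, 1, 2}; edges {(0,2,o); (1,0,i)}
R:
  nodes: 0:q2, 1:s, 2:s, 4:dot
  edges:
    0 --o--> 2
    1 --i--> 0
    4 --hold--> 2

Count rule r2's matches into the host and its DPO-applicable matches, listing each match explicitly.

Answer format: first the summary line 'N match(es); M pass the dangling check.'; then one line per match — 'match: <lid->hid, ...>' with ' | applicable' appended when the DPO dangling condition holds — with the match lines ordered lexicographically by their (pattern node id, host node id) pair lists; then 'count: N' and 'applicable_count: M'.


2 match(es); 2 pass the dangling check.
match: 0->12, 1->2, 2->4, 3->18 | applicable
match: 0->12, 1->2, 2->4, 3->20 | applicable
count: 2
applicable_count: 2


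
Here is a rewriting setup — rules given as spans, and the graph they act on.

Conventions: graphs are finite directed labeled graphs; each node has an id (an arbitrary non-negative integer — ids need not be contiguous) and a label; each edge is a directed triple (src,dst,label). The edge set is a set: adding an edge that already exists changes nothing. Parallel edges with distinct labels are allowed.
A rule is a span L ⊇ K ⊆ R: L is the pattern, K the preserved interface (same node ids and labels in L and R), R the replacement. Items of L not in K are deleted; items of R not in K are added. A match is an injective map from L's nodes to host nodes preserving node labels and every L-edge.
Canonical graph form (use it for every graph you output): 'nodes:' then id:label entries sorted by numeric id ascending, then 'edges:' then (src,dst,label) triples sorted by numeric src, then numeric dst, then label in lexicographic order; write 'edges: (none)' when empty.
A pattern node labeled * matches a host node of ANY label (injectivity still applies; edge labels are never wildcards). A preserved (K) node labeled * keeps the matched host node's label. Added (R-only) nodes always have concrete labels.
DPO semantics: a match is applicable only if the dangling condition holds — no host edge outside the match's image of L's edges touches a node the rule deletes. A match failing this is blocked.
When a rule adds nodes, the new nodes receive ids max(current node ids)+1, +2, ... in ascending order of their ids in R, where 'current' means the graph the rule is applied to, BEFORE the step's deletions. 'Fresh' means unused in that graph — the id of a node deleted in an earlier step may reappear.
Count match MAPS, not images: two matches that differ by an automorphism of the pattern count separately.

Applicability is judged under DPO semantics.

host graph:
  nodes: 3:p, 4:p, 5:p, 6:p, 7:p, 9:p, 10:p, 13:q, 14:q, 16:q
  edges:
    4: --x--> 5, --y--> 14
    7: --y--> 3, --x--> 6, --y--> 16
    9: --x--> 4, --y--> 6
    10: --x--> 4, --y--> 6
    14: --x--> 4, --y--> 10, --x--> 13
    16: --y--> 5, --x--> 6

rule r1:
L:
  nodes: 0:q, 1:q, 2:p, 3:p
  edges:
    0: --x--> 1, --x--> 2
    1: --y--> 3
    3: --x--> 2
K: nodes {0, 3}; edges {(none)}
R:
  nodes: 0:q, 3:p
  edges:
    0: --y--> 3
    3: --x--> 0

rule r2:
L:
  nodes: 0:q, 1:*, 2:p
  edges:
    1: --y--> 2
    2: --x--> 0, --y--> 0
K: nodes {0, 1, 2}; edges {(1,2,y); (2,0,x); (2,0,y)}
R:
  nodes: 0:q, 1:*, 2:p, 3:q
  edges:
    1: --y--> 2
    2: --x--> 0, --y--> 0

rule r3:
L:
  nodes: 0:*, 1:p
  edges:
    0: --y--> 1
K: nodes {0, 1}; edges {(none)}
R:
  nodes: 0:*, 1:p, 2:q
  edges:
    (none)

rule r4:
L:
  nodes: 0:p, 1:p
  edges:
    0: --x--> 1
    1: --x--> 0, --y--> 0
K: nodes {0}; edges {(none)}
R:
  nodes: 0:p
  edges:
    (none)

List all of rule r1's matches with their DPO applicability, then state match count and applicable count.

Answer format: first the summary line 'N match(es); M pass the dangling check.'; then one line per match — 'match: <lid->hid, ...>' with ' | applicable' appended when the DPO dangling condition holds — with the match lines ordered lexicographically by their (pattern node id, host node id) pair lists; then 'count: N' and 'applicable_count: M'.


0 match(es); 0 pass the dangling check.
count: 0
applicable_count: 0


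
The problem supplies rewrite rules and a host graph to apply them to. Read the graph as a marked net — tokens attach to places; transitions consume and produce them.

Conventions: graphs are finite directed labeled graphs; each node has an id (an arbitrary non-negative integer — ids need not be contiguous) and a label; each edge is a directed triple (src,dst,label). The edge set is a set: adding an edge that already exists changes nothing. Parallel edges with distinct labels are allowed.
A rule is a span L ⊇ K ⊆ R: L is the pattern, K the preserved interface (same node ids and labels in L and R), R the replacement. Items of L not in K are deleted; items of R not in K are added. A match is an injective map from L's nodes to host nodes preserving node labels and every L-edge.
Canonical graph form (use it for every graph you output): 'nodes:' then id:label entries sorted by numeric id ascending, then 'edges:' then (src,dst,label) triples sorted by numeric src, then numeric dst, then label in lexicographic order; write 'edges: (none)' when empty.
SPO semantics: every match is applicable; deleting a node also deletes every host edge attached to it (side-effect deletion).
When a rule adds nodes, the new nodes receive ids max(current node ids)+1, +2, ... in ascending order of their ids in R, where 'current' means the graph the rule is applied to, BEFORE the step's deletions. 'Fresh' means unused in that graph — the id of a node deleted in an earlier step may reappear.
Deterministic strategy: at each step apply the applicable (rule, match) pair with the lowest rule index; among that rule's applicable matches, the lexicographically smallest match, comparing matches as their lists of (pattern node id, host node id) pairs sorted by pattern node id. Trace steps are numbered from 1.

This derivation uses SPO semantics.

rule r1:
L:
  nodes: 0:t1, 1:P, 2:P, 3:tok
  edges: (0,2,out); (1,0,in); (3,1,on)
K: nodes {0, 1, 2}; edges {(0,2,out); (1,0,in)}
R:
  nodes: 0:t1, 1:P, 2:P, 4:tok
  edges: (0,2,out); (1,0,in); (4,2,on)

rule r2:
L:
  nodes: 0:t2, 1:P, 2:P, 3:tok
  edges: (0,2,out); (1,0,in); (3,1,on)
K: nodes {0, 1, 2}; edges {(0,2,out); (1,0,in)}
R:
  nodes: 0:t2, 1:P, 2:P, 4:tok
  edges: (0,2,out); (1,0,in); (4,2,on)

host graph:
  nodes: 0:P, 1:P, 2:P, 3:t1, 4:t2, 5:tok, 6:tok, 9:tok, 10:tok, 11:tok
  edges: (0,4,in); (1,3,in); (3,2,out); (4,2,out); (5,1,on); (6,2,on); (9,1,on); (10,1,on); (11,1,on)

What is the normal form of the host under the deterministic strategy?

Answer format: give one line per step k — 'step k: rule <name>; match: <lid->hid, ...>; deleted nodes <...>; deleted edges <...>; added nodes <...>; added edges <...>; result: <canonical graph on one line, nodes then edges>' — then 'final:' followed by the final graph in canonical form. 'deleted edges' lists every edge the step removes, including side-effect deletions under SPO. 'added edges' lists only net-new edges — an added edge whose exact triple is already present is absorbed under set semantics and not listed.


step 1: rule r1; match: 0->3, 1->1, 2->2, 3->5; deleted nodes 5; deleted edges (5,1,on); added nodes 12; added edges (12,2,on); result: nodes: 0:P, 1:P, 2:P, 3:t1, 4:t2, 6:tok, 9:tok, 10:tok, 11:tok, 12:tok edges: (0,4,in); (1,3,in); (3,2,out); (4,2,out); (6,2,on); (9,1,on); (10,1,on); (11,1,on); (12,2,on)
step 2: rule r1; match: 0->3, 1->1, 2->2, 3->9; deleted nodes 9; deleted edges (9,1,on); added nodes 13; added edges (13,2,on); result: nodes: 0:P, 1:P, 2:P, 3:t1, 4:t2, 6:tok, 10:tok, 11:tok, 12:tok, 13:tok edges: (0,4,in); (1,3,in); (3,2,out); (4,2,out); (6,2,on); (10,1,on); (11,1,on); (12,2,on); (13,2,on)
step 3: rule r1; match: 0->3, 1->1, 2->2, 3->10; deleted nodes 10; deleted edges (10,1,on); added nodes 14; added edges (14,2,on); result: nodes: 0:P, 1:P, 2:P, 3:t1, 4:t2, 6:tok, 11:tok, 12:tok, 13:tok, 14:tok edges: (0,4,in); (1,3,in); (3,2,out); (4,2,out); (6,2,on); (11,1,on); (12,2,on); (13,2,on); (14,2,on)
step 4: rule r1; match: 0->3, 1->1, 2->2, 3->11; deleted nodes 11; deleted edges (11,1,on); added nodes 15; added edges (15,2,on); result: nodes: 0:P, 1:P, 2:P, 3:t1, 4:t2, 6:tok, 12:tok, 13:tok, 14:tok, 15:tok edges: (0,4,in); (1,3,in); (3,2,out); (4,2,out); (6,2,on); (12,2,on); (13,2,on); (14,2,on); (15,2,on)
final:
nodes: 0:P, 1:P, 2:P, 3:t1, 4:t2, 6:tok, 12:tok, 13:tok, 14:tok, 15:tok
edges: (0,4,in); (1,3,in); (3,2,out); (4,2,out); (6,2,on); (12,2,on); (13,2,on); (14,2,on); (15,2,on)


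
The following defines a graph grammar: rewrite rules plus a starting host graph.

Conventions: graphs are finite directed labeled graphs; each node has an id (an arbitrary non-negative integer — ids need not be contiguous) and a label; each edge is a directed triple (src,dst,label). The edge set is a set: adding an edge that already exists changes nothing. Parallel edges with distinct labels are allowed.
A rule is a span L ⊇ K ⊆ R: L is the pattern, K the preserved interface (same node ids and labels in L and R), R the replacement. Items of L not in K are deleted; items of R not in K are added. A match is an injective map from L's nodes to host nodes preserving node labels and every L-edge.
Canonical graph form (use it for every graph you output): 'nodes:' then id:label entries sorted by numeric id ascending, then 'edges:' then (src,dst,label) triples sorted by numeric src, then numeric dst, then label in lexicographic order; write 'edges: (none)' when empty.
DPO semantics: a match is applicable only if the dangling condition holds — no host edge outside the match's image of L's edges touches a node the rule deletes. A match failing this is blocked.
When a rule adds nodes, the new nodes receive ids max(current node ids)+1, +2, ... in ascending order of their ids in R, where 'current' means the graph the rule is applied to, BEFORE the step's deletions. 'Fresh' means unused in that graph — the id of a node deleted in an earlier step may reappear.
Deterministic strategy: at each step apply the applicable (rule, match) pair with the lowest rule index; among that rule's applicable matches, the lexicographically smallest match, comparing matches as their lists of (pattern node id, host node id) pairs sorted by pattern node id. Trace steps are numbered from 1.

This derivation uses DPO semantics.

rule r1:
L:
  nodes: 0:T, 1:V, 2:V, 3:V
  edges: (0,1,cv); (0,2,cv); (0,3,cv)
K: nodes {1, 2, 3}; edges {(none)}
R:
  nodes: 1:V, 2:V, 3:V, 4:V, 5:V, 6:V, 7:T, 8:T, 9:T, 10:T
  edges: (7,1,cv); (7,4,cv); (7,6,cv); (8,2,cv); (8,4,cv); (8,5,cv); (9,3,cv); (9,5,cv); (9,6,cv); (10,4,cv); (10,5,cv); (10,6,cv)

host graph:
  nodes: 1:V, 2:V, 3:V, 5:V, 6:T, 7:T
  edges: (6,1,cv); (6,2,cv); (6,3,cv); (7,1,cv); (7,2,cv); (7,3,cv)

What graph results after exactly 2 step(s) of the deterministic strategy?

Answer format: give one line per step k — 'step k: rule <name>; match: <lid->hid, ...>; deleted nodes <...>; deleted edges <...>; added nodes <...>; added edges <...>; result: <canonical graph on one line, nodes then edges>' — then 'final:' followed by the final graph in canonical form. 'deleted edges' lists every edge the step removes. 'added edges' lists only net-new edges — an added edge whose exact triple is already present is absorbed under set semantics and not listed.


step 1: rule r1; match: 0->6, 1->1, 2->2, 3->3; deleted nodes 6; deleted edges (6,1,cv); (6,2,cv); (6,3,cv); added nodes 8, 9, 10, 11, 12, 13, 14; added edges (11,1,cv); (11,8,cv); (11,10,cv); (12,2,cv); (12,8,cv); (12,9,cv); (13,3,cv); (13,9,cv); (13,10,cv); (14,8,cv); (14,9,cv); (14,10,cv); result: nodes: 1:V, 2:V, 3:V, 5:V, 7:T, 8:V, 9:V, 10:V, 11:T, 12:T, 13:T, 14:T edges: (7,1,cv); (7,2,cv); (7,3,cv); (11,1,cv); (11,8,cv); (11,10,cv); (12,2,cv); (12,8,cv); (12,9,cv); (13,3,cv); (13,9,cv); (13,10,cv); (14,8,cv); (14,9,cv); (14,10,cv)
step 2: rule r1; match: 0->7, 1->1, 2->2, 3->3; deleted nodes 7; deleted edges (7,1,cv); (7,2,cv); (7,3,cv); added nodes 15, 16, 17, 18, 19, 20, 21; added edges (18,1,cv); (18,15,cv); (18,17,cv); (19,2,cv); (19,15,cv); (19,16,cv); (20,3,cv); (20,16,cv); (20,17,cv); (21,15,cv); (21,16,cv); (21,17,cv); result: nodes: 1:V, 2:V, 3:V, 5:V, 8:V, 9:V, 10:V, 11:T, 12:T, 13:T, 14:T, 15:V, 16:V, 17:V, 18:T, 19:T, 20:T, 21:T edges: (11,1,cv); (11,8,cv); (11,10,cv); (12,2,cv); (12,8,cv); (12,9,cv); (13,3,cv); (13,9,cv); (13,10,cv); (14,8,cv); (14,9,cv); (14,10,cv); (18,1,cv); (18,15,cv); (18,17,cv); (19,2,cv); (19,15,cv); (19,16,cv); (20,3,cv); (20,16,cv); (20,17,cv); (21,15,cv); (21,16,cv); (21,17,cv)
final:
nodes: 1:V, 2:V, 3:V, 5:V, 8:V, 9:V, 10:V, 11:T, 12:T, 13:T, 14:T, 15:V, 16:V, 17:V, 18:T, 19:T, 20:T, 21:T
edges: (11,1,cv); (11,8,cv); (11,10,cv); (12,2,cv); (12,8,cv); (12,9,cv); (13,3,cv); (13,9,cv); (13,10,cv); (14,8,cv); (14,9,cv); (14,10,cv); (18,1,cv); (18,15,cv); (18,17,cv); (19,2,cv); (19,15,cv); (19,16,cv); (20,3,cv); (20,16,cv); (20,17,cv); (21,15,cv); (21,16,cv); (21,17,cv)


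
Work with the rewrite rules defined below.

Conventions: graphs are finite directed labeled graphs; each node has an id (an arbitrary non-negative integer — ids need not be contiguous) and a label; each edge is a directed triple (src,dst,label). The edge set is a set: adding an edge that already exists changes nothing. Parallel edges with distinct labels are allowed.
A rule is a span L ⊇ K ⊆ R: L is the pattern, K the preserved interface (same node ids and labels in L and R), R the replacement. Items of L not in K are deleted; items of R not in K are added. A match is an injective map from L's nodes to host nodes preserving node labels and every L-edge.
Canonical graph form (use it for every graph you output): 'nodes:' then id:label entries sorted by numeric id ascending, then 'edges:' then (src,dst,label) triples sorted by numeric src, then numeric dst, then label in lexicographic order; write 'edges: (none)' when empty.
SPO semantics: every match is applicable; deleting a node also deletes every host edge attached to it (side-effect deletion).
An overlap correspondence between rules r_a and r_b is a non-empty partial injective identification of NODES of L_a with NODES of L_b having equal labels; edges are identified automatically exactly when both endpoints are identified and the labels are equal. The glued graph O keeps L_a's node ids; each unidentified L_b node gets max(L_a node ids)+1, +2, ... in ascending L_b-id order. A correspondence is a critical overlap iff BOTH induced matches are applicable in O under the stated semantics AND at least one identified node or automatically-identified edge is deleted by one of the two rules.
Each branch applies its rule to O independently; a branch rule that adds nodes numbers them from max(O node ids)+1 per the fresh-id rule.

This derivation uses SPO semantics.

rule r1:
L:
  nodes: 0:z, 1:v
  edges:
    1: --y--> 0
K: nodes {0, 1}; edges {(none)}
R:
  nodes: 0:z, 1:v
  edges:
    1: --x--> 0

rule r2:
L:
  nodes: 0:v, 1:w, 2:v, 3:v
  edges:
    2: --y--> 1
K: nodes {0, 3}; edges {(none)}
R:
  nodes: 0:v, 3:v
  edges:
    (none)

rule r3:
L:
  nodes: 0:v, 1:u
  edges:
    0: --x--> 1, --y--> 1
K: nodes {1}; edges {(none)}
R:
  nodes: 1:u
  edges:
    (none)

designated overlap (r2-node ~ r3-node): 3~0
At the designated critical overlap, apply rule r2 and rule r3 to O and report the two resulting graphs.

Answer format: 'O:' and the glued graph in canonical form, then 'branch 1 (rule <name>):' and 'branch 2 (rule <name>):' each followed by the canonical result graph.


O:
nodes: 0:v, 1:w, 2:v, 3:v, 4:u
edges: (2,1,y); (3,4,x); (3,4,y)
branch 1 (rule r2):
nodes: 0:v, 3:v, 4:u
edges: (3,4,x); (3,4,y)
branch 2 (rule r3):
nodes: 0:v, 1:w, 2:v, 4:u
edges: (2,1,y)


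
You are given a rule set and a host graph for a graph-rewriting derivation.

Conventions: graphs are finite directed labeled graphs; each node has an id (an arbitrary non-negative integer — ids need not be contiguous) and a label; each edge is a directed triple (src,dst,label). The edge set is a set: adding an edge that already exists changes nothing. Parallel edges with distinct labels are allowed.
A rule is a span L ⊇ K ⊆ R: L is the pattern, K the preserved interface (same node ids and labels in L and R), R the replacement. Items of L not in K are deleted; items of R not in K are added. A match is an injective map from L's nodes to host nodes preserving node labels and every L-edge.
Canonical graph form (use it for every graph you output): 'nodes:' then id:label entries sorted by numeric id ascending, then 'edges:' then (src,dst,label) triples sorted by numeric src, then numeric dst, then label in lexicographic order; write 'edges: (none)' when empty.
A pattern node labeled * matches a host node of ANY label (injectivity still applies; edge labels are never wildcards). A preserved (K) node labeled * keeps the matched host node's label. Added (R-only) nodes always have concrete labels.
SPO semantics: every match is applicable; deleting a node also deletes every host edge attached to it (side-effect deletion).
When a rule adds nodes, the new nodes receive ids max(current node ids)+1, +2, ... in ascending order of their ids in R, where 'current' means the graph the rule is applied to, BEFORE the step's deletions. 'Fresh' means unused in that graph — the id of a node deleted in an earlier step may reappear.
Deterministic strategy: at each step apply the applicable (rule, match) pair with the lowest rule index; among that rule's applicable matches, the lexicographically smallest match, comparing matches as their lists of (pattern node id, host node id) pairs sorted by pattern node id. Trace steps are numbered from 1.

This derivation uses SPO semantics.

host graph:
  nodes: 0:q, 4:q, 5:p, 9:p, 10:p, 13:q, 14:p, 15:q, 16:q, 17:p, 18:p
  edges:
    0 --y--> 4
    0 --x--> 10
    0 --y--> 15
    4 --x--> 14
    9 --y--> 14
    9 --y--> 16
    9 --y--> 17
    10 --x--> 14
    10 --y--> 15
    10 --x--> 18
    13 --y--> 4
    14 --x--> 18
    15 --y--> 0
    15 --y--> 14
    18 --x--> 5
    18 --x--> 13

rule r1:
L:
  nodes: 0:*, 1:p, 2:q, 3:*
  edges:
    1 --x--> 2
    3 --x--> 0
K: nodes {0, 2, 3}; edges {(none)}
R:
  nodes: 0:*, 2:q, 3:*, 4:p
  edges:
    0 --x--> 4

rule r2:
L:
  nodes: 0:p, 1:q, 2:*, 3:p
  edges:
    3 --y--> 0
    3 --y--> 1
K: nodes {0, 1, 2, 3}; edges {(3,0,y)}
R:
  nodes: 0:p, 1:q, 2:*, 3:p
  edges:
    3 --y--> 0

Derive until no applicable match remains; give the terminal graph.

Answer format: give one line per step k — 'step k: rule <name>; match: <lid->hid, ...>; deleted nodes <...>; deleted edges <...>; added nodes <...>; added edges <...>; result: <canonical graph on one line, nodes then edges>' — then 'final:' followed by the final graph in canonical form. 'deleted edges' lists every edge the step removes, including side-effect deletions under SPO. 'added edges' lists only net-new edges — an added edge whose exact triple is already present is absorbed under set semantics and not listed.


step 1: rule r1; match: 0->10, 1->18, 2->13, 3->0; deleted nodes 18; deleted edges (0,10,x); (10,18,x); (14,18,x); (18,5,x); (18,13,x); added nodes 19; added edges (10,19,x); result: nodes: 0:q, 4:q, 5:p, 9:p, 10:p, 13:q, 14:p, 15:q, 16:q, 17:p, 19:p edges: (0,4,y); (0,15,y); (4,14,x); (9,14,y); (9,16,y); (9,17,y); (10,14,x); (10,15,y); (10,19,x); (13,4,y); (15,0,y); (15,14,y)
step 2: rule r2; match: 0->14, 1->16, 2->0, 3->9; deleted nodes (none); deleted edges (9,16,y); added nodes (none); added edges (none); result: nodes: 0:q, 4:q, 5:p, 9:p, 10:p, 13:q, 14:p, 15:q, 16:q, 17:p, 19:p edges: (0,4,y); (0,15,y); (4,14,x); (9,14,y); (9,17,y); (10,14,x); (10,15,y); (10,19,x); (13,4,y); (15,0,y); (15,14,y)
final:
nodes: 0:q, 4:q, 5:p, 9:p, 10:p, 13:q, 14:p, 15:q, 16:q, 17:p, 19:p
edges: (0,4,y); (0,15,y); (4,14,x); (9,14,y); (9,17,y); (10,14,x); (10,15,y); (10,19,x); (13,4,y); (15,0,y); (15,14,y)


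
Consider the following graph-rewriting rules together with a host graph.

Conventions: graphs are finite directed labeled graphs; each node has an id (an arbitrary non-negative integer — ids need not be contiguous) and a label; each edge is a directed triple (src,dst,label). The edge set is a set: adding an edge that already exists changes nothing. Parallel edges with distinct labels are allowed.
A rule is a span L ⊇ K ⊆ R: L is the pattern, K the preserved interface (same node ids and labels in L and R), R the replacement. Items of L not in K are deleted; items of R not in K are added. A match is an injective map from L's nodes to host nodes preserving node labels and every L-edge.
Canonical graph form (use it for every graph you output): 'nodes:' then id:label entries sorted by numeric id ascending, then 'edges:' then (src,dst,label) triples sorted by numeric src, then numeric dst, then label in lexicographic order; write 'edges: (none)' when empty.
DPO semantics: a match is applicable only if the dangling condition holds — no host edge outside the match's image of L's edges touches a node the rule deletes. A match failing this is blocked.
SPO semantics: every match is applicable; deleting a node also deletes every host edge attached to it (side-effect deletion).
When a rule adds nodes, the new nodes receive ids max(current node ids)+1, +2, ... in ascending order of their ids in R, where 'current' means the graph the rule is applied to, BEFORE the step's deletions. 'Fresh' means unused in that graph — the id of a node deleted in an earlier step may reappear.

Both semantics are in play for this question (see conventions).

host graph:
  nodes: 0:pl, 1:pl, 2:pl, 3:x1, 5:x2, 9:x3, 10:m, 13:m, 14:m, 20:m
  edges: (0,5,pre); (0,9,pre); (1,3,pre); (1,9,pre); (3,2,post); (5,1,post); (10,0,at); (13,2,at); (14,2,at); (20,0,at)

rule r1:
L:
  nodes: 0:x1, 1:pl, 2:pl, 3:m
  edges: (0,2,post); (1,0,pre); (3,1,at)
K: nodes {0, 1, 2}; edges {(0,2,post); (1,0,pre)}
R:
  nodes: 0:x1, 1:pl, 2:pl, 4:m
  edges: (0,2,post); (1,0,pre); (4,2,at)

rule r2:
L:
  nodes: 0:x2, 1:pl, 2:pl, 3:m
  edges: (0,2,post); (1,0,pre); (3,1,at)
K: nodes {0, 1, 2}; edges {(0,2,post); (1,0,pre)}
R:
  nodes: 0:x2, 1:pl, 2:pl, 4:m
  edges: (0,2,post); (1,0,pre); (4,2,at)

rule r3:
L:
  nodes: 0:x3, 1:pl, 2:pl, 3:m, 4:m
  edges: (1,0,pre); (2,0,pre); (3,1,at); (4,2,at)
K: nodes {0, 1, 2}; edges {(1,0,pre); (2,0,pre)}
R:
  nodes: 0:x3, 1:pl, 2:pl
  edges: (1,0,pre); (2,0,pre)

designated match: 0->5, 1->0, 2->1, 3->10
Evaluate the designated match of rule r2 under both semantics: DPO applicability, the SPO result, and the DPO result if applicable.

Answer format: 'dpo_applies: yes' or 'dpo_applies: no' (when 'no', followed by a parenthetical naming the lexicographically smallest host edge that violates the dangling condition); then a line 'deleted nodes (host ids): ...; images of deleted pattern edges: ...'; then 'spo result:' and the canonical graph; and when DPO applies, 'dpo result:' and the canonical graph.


dpo_applies: yes
deleted nodes (host ids): 10; images of deleted pattern edges: (10,0,at)
spo result:
nodes: 0:pl, 1:pl, 2:pl, 3:x1, 5:x2, 9:x3, 13:m, 14:m, 20:m, 21:m
edges: (0,5,pre); (0,9,pre); (1,3,pre); (1,9,pre); (3,2,post); (5,1,post); (13,2,at); (14,2,at); (20,0,at); (21,1,at)
dpo result:
nodes: 0:pl, 1:pl, 2:pl, 3:x1, 5:x2, 9:x3, 13:m, 14:m, 20:m, 21:m
edges: (0,5,pre); (0,9,pre); (1,3,pre); (1,9,pre); (3,2,post); (5,1,post); (13,2,at); (14,2,at); (20,0,at); (21,1,at)


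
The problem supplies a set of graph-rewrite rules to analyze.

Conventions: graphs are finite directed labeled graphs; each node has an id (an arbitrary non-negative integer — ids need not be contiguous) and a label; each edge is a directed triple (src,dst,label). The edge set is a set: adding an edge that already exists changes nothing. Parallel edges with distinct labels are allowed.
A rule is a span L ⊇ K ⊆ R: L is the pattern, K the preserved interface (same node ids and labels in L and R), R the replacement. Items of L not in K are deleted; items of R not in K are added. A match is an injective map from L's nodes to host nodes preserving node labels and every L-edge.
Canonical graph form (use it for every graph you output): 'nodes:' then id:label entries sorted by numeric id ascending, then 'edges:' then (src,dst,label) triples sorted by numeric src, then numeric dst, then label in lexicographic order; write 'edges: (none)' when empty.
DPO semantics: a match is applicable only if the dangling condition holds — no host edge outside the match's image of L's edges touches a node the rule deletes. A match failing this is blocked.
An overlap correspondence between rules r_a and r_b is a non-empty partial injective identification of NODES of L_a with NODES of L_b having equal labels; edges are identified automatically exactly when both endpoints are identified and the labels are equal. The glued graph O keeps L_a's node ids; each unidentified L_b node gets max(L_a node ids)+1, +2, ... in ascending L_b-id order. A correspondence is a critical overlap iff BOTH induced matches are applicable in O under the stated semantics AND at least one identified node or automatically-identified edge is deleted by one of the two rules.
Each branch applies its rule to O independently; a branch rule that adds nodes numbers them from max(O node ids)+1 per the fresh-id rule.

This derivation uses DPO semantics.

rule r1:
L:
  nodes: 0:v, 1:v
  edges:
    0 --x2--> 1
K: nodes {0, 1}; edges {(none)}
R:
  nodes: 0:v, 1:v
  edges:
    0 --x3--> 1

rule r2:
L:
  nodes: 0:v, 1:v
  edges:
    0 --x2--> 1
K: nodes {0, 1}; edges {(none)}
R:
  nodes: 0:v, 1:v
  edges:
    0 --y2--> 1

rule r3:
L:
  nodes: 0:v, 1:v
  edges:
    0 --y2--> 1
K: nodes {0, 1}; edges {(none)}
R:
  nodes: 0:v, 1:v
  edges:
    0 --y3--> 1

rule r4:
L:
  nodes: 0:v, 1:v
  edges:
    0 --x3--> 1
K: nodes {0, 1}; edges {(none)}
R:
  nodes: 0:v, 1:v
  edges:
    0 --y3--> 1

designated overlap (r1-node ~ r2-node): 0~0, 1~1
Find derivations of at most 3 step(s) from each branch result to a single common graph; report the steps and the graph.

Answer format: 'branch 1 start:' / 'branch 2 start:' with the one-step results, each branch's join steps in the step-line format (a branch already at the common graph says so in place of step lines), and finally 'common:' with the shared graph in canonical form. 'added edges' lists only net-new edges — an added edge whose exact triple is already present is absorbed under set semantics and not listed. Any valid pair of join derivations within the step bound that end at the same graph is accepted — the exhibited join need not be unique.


branch 1 start:
nodes: 0:v, 1:v
edges: (0,1,x3)
branch 2 start:
nodes: 0:v, 1:v
edges: (0,1,y2)
branch 1 step 1: rule r4; match: 0->0, 1->1; deleted nodes (none); deleted edges (0,1,x3); added nodes (none); added edges (0,1,y3); result: nodes: 0:v, 1:v edges: (0,1,y3)
branch 2 step 1: rule r3; match: 0->0, 1->1; deleted nodes (none); deleted edges (0,1,y2); added nodes (none); added edges (0,1,y3); result: nodes: 0:v, 1:v edges: (0,1,y3)
common:
nodes: 0:v, 1:v
edges: (0,1,y3)
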